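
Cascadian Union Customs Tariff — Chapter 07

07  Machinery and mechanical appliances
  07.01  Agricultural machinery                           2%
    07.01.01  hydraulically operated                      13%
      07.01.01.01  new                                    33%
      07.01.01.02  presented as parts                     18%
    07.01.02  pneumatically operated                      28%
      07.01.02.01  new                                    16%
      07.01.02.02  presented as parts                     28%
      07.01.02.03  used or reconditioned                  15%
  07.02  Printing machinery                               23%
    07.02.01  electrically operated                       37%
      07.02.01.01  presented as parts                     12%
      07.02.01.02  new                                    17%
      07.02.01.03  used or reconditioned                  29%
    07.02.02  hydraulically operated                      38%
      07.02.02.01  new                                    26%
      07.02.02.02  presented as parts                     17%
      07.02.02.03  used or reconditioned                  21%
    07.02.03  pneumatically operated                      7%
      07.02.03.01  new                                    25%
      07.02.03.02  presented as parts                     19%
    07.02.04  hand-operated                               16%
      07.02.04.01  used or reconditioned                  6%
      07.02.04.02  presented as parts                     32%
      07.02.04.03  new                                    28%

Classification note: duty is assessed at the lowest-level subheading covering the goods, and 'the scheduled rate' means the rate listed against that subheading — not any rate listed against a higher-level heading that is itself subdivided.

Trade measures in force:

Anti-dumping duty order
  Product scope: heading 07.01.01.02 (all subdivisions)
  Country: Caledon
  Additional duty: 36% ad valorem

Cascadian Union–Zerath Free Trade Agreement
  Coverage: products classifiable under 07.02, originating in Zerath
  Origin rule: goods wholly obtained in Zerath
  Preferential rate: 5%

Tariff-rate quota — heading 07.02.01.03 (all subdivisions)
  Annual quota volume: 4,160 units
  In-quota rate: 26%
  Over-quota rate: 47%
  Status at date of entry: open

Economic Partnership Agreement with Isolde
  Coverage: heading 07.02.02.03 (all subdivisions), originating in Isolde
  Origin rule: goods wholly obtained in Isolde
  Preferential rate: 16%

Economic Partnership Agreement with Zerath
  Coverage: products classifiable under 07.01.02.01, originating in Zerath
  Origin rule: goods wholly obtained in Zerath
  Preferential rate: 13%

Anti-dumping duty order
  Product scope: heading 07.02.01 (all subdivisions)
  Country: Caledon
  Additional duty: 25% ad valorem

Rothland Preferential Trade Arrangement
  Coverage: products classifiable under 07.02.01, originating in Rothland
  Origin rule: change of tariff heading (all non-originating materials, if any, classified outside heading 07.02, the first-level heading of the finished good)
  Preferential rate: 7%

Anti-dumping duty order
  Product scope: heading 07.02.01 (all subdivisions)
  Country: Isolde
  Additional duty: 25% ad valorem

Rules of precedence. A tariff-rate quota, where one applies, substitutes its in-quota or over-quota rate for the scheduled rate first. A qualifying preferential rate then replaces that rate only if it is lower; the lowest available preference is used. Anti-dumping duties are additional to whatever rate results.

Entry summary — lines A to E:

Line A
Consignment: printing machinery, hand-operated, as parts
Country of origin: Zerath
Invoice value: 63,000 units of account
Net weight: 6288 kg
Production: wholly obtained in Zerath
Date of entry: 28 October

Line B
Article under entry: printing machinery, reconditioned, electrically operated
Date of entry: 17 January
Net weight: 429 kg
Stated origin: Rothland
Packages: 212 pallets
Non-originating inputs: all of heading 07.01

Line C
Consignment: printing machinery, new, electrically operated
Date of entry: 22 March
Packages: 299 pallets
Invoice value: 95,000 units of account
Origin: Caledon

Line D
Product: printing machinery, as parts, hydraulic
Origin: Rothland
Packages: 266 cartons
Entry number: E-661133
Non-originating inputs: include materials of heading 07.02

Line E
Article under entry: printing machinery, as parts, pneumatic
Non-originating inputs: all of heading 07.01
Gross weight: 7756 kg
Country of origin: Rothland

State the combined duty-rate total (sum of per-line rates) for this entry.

90%

Line A: printing → 07.02; hand-operated → 07.02.04; as parts → 07.02.04.02. Scheduled 32%. Zerath agreement on 07.02: wholly obtained → 5% available; Zerath agreement on 07.01.02.01: 07.02.04.02 not covered; preferential 5%. → 5%.
Line B: printing → 07.02; electrically operated → 07.02.01; reconditioned → 07.02.01.03. Scheduled 29%. quota on 07.02.01.03 open → in-quota 26%; Rothland agreement on 07.02.01: CTH met → 7% available; preferential 7%. → 7%.
Line C: printing → 07.02; electrically operated → 07.02.01; new → 07.02.01.02. Scheduled 17%. anti-dumping (Caledon, 07.02.01): +25%; total 17% + 25% = 42%. → 42%.
Line D: printing → 07.02; hydraulic → 07.02.02; as parts → 07.02.02.02. Scheduled 17%. Rothland agreement on 07.02.01: 07.02.02.02 not covered. → 17%.
Line E: printing → 07.02; pneumatic → 07.02.03; as parts → 07.02.03.02. Scheduled 19%. Rothland agreement on 07.02.01: 07.02.03.02 not covered. → 19%.
Sum: 5% + 7% + 42% + 17% + 19% = 90%.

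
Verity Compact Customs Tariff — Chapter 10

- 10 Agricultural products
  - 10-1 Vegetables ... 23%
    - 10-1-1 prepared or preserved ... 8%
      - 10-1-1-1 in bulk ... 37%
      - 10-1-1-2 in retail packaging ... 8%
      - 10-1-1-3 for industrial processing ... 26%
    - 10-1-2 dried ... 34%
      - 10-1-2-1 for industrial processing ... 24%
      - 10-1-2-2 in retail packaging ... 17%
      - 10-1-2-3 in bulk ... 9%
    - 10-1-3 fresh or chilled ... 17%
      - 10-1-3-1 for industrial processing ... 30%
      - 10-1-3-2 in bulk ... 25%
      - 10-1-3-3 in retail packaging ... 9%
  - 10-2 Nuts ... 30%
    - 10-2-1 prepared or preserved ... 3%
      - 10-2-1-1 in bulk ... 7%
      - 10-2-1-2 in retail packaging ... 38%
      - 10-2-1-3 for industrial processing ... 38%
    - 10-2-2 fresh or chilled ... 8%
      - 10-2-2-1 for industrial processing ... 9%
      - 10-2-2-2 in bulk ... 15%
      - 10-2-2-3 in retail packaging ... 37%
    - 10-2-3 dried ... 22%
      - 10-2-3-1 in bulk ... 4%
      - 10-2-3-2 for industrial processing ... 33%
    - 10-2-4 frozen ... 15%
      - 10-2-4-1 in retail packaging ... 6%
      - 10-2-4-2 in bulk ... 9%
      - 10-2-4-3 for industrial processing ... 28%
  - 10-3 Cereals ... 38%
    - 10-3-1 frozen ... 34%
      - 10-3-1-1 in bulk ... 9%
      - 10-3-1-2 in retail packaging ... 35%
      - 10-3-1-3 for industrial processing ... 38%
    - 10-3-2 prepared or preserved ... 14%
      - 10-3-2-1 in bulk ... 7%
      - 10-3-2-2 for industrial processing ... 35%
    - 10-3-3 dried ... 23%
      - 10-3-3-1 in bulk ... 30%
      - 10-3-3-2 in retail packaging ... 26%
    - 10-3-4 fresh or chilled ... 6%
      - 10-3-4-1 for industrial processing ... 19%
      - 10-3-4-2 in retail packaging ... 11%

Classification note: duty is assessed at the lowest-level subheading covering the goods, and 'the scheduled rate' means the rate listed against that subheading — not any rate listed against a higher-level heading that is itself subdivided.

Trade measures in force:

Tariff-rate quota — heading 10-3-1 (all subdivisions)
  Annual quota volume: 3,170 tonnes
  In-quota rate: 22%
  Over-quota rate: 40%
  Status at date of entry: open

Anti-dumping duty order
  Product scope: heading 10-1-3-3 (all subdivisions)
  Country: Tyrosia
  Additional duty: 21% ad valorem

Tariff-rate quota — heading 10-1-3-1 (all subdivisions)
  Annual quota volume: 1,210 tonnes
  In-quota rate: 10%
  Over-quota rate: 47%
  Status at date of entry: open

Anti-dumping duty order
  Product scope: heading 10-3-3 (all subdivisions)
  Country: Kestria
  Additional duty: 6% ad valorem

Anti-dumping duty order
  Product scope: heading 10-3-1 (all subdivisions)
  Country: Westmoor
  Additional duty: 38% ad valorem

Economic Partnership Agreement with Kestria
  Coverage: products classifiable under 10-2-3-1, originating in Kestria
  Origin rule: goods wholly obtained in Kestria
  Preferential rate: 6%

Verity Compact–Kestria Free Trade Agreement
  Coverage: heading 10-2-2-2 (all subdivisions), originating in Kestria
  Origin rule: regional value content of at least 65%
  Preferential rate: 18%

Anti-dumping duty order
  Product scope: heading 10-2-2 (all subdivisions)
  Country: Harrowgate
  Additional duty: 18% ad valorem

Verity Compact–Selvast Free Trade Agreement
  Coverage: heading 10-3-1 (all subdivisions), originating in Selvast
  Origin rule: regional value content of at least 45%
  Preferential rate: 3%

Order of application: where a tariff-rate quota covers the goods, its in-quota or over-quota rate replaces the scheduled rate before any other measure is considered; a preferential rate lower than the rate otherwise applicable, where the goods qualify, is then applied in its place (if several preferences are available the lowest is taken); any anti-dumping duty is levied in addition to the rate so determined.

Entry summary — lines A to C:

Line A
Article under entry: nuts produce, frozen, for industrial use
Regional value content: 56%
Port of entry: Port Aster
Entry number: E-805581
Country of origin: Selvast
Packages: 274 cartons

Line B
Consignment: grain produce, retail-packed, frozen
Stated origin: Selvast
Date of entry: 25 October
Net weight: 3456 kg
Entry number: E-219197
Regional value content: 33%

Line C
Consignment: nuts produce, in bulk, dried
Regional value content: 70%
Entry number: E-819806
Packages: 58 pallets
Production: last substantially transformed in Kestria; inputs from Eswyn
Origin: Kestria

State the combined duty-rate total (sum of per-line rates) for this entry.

Line A: nuts → 10-2; frozen → 10-2-4; for industrial use → 10-2-4-3. Scheduled 28%. Selvast agreement on 10-3-1: 10-2-4-3 not covered. → 28%.
Line B: grain → 10-3; frozen → 10-3-1; retail-packed → 10-3-1-2. Scheduled 35%. quota on 10-3-1 open → in-quota 22%; Selvast agreement on 10-3-1: RVC < 45%. → 22%.
Line C: nuts → 10-2; dried → 10-2-3; in bulk → 10-2-3-1. Scheduled 4%. Kestria agreement on 10-2-3-1: not wholly obtained; Kestria agreement on 10-2-2-2: 10-2-3-1 not covered. → 4%.
Sum: 28% + 22% + 4% = 54%.

54%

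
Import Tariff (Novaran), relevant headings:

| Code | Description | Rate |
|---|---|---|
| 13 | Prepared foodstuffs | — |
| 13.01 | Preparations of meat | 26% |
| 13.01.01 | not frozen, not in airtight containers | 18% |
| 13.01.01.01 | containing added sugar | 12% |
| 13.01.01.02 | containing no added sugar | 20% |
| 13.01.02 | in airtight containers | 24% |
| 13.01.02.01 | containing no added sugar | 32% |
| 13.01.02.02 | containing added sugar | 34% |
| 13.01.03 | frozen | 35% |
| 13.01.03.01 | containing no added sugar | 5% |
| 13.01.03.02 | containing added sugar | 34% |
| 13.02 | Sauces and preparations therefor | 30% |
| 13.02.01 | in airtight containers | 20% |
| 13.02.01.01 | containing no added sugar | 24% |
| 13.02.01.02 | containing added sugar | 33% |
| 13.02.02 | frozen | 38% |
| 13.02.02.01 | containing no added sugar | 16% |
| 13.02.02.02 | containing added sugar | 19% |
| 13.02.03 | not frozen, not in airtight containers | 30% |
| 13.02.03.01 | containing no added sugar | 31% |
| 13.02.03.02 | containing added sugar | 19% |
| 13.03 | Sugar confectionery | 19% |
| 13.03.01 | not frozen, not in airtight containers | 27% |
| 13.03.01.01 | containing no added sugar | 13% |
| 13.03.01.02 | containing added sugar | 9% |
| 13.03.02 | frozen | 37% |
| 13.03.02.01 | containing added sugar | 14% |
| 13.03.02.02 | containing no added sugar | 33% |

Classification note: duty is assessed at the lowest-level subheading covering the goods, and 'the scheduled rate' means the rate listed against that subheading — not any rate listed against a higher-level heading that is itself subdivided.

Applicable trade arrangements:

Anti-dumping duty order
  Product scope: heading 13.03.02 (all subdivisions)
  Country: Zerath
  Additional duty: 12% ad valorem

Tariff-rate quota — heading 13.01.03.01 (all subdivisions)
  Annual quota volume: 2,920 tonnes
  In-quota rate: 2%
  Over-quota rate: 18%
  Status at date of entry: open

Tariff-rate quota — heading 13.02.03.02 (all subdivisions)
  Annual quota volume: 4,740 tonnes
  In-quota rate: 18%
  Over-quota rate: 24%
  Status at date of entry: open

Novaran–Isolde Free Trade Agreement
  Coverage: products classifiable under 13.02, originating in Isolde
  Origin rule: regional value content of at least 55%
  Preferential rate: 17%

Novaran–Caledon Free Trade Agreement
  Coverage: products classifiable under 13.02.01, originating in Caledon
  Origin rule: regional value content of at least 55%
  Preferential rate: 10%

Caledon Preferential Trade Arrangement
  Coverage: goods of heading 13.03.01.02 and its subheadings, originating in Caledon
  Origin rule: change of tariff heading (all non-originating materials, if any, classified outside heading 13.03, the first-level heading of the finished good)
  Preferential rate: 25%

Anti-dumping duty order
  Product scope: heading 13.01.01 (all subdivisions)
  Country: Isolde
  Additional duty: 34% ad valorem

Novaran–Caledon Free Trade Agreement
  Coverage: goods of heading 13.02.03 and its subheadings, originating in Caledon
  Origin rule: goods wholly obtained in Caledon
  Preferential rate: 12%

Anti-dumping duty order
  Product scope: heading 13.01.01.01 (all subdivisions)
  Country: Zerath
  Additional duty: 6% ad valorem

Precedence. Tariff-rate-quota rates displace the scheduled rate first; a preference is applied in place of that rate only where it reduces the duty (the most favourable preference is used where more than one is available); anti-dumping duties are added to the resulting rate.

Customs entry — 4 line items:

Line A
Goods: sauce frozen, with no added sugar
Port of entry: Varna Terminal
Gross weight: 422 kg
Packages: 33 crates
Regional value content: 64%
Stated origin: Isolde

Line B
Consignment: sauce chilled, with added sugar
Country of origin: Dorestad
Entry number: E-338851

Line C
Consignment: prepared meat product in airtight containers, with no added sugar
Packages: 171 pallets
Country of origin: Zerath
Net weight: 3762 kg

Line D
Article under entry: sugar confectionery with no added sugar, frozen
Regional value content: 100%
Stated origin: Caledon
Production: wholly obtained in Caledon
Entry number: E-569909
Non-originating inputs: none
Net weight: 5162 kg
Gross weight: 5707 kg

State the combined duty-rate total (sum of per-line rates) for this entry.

99%

Line A: sauce → 13.02; frozen → 13.02.02; with no added sugar → 13.02.02.01. Scheduled 16%. Isolde agreement on 13.02: RVC ≥ 55% → 17% available; preference 17% not lower than 16% → no reduction. → 16%.
Line B: sauce → 13.02; chilled → 13.02.03; with added sugar → 13.02.03.02. Scheduled 19%. quota on 13.02.03.02 open → in-quota 18%. → 18%.
Line C: prepared meat product → 13.01; in airtight containers → 13.01.02; with no added sugar → 13.01.02.01. Scheduled 32%. No special measure applies. → 32%.
Line D: sugar confectionery → 13.03; frozen → 13.03.02; with no added sugar → 13.03.02.02. Scheduled 33%. Caledon agreement on 13.02.01: 13.03.02.02 not covered; Caledon agreement on 13.03.01.02: 13.03.02.02 not covered; Caledon agreement on 13.02.03: 13.03.02.02 not covered. → 33%.
Sum: 16% + 18% + 32% + 33% = 99%.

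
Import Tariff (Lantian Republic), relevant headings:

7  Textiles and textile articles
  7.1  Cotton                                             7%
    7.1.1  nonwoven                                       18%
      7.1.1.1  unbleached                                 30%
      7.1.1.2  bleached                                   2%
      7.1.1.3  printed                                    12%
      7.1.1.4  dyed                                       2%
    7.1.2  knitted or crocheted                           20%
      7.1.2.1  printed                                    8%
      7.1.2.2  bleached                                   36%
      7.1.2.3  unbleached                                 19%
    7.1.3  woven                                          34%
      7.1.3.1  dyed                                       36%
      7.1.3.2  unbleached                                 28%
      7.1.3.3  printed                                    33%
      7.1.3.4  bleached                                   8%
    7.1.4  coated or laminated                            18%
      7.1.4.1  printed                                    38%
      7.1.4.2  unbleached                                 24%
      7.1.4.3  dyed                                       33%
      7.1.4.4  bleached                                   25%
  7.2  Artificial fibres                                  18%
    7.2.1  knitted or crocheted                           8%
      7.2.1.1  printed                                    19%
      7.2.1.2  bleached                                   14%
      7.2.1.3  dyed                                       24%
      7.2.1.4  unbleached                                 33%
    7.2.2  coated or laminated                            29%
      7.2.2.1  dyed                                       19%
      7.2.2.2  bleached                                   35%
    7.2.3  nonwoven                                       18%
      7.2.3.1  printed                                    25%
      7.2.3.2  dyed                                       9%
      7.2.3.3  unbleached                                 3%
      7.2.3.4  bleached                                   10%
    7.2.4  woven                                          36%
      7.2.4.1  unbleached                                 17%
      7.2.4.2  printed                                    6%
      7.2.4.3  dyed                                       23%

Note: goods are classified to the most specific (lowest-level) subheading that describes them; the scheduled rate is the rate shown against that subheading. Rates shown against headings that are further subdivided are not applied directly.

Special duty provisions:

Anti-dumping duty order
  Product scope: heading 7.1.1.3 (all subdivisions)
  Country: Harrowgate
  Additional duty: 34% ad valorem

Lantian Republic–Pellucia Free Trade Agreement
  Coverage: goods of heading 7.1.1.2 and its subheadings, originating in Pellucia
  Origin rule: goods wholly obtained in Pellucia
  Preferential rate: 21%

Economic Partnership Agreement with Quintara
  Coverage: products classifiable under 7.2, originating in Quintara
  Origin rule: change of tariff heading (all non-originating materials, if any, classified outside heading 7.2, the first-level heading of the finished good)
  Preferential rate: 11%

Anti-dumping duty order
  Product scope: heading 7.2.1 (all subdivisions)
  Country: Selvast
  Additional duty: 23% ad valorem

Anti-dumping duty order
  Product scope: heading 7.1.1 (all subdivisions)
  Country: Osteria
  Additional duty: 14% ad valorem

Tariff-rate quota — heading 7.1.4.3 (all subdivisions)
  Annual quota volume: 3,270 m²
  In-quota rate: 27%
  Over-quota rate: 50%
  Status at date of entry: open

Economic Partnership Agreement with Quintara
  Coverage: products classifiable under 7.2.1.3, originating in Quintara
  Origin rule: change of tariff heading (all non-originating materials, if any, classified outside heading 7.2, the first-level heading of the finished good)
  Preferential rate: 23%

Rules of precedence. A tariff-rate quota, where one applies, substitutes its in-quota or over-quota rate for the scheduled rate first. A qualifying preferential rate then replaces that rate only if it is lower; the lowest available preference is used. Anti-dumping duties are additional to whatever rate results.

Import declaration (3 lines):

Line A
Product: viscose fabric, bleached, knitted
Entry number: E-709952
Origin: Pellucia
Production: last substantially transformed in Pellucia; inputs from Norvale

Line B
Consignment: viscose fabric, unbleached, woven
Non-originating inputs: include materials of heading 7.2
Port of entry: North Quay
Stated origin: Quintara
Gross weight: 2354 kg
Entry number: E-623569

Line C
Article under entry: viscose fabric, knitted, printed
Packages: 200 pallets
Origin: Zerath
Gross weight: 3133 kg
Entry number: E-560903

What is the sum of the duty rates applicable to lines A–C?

Line A: viscose → 7.2; knitted → 7.2.1; bleached → 7.2.1.2. Scheduled 14%. Pellucia agreement on 7.1.1.2: 7.2.1.2 not covered. → 14%.
Line B: viscose → 7.2; woven → 7.2.4; unbleached → 7.2.4.1. Scheduled 17%. Quintara agreement on 7.2: CTH not met; Quintara agreement on 7.2.1.3: 7.2.4.1 not covered. → 17%.
Line C: viscose → 7.2; knitted → 7.2.1; printed → 7.2.1.1. Scheduled 19%. No special measure applies. → 19%.
Sum: 14% + 17% + 19% = 50%.

50%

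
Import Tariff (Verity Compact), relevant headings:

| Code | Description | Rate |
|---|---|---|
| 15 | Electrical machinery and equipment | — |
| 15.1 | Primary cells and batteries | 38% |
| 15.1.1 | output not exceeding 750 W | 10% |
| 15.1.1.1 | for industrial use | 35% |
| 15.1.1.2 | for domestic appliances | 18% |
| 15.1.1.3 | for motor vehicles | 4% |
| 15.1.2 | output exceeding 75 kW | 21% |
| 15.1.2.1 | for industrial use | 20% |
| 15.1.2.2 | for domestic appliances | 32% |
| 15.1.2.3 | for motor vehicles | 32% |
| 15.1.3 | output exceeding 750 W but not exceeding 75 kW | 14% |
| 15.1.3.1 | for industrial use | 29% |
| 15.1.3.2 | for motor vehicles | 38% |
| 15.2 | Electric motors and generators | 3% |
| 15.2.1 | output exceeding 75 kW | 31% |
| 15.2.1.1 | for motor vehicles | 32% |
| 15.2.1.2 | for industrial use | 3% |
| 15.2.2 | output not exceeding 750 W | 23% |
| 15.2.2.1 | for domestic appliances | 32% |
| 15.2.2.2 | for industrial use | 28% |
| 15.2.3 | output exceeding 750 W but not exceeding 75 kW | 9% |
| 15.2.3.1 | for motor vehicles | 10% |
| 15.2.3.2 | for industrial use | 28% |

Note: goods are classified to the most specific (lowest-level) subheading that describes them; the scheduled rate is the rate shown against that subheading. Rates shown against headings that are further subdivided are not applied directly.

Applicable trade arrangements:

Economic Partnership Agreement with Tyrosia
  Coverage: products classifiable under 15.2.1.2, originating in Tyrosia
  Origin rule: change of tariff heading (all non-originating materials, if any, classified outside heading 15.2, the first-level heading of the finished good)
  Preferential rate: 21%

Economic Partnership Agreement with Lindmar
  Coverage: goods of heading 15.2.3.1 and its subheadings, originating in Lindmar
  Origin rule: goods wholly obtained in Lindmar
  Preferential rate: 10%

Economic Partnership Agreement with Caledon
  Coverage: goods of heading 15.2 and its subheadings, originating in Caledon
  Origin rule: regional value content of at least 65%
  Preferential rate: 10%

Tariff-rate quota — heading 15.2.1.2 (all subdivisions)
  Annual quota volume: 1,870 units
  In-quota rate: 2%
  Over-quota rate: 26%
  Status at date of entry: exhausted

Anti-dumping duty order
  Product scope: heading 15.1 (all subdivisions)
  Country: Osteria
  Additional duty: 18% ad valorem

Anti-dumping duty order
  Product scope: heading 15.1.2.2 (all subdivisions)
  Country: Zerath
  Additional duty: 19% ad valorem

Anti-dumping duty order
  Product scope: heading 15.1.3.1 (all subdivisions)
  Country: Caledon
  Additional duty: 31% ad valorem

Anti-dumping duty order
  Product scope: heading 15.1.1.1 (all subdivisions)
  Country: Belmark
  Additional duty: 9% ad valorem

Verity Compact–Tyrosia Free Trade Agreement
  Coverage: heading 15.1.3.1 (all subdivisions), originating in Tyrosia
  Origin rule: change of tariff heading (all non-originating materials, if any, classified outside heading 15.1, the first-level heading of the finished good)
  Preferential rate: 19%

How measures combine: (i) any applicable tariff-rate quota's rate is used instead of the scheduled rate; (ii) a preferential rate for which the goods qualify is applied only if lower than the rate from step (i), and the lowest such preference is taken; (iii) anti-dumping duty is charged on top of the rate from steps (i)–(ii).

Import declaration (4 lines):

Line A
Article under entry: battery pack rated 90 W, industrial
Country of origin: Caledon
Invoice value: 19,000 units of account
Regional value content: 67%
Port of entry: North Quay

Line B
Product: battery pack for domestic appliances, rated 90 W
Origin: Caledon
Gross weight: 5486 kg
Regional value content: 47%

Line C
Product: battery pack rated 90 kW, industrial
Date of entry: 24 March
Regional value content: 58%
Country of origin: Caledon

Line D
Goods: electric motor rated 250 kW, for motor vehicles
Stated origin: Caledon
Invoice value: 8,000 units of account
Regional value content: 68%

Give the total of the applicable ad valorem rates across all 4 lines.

Line A: battery pack → 15.1; rated 90 W → 15.1.1; industrial → 15.1.1.1. Scheduled 35%. Caledon agreement on 15.2: 15.1.1.1 not covered. → 35%.
Line B: battery pack → 15.1; rated 90 W → 15.1.1; for domestic appliances → 15.1.1.2. Scheduled 18%. Caledon agreement on 15.2: 15.1.1.2 not covered. → 18%.
Line C: battery pack → 15.1; rated 90 kW → 15.1.2; industrial → 15.1.2.1. Scheduled 20%. Caledon agreement on 15.2: 15.1.2.1 not covered. → 20%.
Line D: electric motor → 15.2; rated 250 kW → 15.2.1; for motor vehicles → 15.2.1.1. Scheduled 32%. Caledon agreement on 15.2: RVC ≥ 65% → 10% available; preferential 10%. → 10%.
Sum: 35% + 18% + 20% + 10% = 83%.

83%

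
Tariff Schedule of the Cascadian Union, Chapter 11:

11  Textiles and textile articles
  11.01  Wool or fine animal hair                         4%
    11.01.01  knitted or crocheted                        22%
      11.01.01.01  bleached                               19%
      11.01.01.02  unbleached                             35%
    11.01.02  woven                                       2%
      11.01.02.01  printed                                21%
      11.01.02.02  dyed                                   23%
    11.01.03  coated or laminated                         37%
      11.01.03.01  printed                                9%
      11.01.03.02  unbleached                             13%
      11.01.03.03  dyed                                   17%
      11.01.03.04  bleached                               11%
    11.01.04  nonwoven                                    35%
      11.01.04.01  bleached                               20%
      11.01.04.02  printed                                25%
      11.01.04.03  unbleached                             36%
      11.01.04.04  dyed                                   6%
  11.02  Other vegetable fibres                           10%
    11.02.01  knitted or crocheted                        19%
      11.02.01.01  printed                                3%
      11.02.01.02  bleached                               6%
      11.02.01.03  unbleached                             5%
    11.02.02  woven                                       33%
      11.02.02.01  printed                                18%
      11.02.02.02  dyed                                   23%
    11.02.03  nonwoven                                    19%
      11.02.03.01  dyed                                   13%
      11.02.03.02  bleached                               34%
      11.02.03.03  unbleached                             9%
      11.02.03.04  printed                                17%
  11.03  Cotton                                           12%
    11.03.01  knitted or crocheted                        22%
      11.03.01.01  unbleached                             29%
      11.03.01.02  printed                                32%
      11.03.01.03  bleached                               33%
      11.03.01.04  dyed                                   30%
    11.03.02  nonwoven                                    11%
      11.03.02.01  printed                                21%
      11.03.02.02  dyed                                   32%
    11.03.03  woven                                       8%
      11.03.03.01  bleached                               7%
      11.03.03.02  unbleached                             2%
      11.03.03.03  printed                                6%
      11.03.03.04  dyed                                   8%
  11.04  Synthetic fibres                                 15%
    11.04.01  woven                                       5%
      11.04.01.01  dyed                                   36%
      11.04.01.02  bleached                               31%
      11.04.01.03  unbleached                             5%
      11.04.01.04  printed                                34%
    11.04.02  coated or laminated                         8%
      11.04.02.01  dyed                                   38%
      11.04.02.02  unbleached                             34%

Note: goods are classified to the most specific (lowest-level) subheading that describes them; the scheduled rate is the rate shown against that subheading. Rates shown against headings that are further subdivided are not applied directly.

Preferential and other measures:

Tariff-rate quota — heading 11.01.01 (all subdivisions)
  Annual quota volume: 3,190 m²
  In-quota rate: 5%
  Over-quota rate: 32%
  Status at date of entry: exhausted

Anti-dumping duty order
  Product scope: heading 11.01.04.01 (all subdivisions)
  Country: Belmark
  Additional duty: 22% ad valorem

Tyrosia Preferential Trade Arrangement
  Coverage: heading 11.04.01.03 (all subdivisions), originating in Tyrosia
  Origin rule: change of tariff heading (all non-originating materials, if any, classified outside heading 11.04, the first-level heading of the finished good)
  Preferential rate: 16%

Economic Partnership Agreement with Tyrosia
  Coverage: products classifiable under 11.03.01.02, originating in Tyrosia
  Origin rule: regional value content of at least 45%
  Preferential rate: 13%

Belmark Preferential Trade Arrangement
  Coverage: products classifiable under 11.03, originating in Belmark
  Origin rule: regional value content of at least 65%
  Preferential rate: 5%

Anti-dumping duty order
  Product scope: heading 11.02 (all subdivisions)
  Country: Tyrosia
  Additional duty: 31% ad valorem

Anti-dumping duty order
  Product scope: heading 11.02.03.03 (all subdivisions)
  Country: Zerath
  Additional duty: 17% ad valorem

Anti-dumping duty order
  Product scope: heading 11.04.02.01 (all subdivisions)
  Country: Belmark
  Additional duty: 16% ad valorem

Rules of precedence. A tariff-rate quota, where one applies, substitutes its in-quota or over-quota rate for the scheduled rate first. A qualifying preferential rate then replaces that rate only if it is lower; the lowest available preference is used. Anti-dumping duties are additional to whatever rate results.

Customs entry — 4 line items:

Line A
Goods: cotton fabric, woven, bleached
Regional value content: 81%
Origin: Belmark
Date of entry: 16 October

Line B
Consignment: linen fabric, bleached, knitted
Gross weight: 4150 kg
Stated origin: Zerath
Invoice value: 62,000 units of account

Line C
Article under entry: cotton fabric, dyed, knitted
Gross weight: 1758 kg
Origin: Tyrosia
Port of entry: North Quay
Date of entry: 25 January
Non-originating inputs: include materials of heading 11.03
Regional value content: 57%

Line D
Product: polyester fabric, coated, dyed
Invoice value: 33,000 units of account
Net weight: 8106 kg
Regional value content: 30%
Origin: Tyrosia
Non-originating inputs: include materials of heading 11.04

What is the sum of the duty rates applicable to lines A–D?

Line A: cotton → 11.03; woven → 11.03.03; bleached → 11.03.03.01. Scheduled 7%. Belmark agreement on 11.03: RVC ≥ 65% → 5% available; preferential 5%. → 5%.
Line B: linen → 11.02; knitted → 11.02.01; bleached → 11.02.01.02. Scheduled 6%. No special measure applies. → 6%.
Line C: cotton → 11.03; knitted → 11.03.01; dyed → 11.03.01.04. Scheduled 30%. Tyrosia agreement on 11.04.01.03: 11.03.01.04 not covered; Tyrosia agreement on 11.03.01.02: 11.03.01.04 not covered. → 30%.
Line D: polyester → 11.04; coated → 11.04.02; dyed → 11.04.02.01. Scheduled 38%. Tyrosia agreement on 11.04.01.03: 11.04.02.01 not covered; Tyrosia agreement on 11.03.01.02: 11.04.02.01 not covered. → 38%.
Sum: 5% + 6% + 30% + 38% = 79%.

79%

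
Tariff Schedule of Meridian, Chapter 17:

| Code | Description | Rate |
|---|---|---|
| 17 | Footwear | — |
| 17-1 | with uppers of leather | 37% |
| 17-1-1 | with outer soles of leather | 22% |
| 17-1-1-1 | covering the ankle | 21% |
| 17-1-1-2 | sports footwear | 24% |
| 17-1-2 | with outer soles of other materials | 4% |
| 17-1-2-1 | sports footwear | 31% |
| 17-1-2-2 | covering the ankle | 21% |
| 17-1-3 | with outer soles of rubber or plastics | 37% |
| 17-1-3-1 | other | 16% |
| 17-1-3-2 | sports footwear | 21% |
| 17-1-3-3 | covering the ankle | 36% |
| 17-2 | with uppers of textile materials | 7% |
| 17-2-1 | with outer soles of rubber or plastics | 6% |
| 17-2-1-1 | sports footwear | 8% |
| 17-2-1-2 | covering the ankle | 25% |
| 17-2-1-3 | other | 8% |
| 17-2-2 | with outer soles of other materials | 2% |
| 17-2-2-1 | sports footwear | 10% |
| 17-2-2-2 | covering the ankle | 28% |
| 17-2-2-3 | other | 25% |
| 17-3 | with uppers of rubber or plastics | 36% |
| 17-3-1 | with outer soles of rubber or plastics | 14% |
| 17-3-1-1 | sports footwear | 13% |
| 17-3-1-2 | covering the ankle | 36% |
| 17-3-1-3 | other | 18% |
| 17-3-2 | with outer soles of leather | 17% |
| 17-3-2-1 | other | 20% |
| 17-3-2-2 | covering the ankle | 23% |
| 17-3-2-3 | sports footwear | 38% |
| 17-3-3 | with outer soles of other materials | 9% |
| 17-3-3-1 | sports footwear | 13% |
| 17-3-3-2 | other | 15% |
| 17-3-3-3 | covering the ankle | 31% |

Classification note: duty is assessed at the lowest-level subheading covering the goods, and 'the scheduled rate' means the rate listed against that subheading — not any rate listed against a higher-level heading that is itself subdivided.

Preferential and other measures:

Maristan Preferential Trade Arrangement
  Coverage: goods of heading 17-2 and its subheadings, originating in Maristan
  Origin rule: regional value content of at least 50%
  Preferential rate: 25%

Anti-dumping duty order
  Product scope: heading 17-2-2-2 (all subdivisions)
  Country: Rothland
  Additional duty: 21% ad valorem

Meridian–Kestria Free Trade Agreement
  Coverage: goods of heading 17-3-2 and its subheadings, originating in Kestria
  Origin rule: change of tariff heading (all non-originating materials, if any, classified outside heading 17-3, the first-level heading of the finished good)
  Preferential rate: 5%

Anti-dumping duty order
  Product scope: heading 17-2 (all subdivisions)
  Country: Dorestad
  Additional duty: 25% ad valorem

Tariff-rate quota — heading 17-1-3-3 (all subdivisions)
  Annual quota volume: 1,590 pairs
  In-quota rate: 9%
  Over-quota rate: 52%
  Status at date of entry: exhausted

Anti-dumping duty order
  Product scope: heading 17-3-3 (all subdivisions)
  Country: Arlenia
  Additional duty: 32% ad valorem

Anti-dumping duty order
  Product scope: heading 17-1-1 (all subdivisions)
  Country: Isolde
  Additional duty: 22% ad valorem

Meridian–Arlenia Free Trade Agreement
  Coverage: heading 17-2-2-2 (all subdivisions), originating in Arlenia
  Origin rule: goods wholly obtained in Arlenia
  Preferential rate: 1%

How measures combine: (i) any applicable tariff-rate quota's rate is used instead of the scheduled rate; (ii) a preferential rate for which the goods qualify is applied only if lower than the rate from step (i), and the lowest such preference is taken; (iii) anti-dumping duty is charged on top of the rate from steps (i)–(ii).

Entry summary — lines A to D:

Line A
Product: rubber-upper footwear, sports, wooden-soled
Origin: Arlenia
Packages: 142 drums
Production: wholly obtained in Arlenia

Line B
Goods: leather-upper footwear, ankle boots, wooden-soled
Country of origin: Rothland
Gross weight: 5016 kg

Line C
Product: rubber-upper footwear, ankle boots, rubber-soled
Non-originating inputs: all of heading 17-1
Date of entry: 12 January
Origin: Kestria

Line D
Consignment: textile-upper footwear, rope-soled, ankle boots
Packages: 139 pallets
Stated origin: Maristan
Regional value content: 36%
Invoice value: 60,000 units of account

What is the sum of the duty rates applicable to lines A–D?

Line A: rubber-upper → 17-3; wooden-soled → 17-3-3; sports → 17-3-3-1. Scheduled 13%. Arlenia agreement on 17-2-2-2: 17-3-3-1 not covered; anti-dumping (Arlenia, 17-3-3): +32%; total 13% + 32% = 45%. → 45%.
Line B: leather-upper → 17-1; wooden-soled → 17-1-2; ankle boots → 17-1-2-2. Scheduled 21%. No special measure applies. → 21%.
Line C: rubber-upper → 17-3; rubber-soled → 17-3-1; ankle boots → 17-3-1-2. Scheduled 36%. Kestria agreement on 17-3-2: 17-3-1-2 not covered. → 36%.
Line D: textile-upper → 17-2; rope-soled → 17-2-2; ankle boots → 17-2-2-2. Scheduled 28%. Maristan agreement on 17-2: RVC < 50%. → 28%.
Sum: 45% + 21% + 36% + 28% = 130%.

130%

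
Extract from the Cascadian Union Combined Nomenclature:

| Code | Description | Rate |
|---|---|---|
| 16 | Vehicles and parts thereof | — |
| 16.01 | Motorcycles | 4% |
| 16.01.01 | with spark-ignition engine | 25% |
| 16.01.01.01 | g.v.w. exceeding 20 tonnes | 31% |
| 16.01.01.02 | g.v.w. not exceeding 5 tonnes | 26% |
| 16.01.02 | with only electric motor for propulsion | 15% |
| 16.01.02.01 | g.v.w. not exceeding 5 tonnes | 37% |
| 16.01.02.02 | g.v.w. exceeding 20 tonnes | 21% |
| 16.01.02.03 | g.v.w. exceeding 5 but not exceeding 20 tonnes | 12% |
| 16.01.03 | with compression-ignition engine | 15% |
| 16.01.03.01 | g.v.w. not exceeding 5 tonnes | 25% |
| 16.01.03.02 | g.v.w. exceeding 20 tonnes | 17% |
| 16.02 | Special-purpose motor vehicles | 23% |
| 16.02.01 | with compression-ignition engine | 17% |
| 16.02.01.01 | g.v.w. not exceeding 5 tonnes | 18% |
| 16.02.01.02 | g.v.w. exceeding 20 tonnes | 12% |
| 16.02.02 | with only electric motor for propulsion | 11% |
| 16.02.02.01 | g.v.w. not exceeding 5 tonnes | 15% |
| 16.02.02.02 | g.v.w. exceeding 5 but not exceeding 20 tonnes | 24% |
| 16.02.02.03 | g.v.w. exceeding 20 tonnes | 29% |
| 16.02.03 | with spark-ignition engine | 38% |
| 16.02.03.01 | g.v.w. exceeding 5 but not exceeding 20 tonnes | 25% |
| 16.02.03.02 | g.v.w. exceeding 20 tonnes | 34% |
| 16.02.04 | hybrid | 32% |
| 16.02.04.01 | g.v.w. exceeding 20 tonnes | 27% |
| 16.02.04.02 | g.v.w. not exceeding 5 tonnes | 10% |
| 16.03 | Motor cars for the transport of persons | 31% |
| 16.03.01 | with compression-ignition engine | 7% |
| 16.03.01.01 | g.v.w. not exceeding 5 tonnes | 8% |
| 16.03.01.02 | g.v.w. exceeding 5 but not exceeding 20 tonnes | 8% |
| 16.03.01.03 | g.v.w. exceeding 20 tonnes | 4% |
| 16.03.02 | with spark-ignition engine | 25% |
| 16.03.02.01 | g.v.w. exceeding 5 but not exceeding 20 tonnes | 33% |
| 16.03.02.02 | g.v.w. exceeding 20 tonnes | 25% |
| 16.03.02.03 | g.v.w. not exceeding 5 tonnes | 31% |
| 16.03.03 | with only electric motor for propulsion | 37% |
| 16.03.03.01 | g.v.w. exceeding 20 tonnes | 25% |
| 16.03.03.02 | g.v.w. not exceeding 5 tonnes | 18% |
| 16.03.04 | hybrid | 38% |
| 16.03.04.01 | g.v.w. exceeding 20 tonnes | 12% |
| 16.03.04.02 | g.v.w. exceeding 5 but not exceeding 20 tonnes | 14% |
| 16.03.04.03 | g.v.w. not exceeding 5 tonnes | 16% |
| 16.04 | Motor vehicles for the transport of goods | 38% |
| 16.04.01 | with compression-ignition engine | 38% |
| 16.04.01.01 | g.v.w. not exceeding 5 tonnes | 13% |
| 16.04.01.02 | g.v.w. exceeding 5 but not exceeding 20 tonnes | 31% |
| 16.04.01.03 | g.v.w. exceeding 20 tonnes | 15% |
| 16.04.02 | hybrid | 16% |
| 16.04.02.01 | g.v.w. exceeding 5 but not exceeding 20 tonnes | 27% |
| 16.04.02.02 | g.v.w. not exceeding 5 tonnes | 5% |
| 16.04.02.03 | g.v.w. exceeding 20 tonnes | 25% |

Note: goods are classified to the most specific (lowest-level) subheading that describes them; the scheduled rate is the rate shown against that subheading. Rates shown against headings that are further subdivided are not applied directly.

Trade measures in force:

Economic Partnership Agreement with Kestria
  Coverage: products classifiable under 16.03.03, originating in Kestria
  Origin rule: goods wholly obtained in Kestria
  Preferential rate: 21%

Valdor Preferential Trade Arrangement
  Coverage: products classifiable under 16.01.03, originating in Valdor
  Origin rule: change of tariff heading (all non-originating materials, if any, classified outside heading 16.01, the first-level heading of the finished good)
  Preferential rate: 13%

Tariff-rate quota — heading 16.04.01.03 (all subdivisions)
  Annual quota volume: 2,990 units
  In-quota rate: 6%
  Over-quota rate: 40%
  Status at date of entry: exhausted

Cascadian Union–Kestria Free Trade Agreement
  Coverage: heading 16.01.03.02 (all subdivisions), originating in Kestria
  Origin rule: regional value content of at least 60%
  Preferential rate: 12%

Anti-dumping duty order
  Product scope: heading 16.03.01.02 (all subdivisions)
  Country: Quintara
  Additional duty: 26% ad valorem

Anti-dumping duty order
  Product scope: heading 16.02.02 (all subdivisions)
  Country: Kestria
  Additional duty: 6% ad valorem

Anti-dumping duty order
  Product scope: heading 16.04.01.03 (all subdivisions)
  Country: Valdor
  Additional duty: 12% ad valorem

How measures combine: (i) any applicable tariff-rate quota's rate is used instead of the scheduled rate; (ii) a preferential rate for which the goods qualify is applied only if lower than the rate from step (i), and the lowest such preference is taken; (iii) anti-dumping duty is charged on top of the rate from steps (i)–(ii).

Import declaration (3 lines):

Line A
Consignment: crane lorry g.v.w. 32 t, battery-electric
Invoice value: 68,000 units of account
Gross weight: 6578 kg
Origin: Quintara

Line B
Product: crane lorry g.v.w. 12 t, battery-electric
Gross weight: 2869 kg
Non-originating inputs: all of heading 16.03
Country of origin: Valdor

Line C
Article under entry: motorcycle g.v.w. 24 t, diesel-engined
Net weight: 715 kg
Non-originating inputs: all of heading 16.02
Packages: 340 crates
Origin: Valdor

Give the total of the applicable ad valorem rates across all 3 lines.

66%

Line A: crane lorry → 16.02; battery-electric → 16.02.02; g.v.w. 32 t → 16.02.02.03. Scheduled 29%. No special measure applies. → 29%.
Line B: crane lorry → 16.02; battery-electric → 16.02.02; g.v.w. 12 t → 16.02.02.02. Scheduled 24%. Valdor agreement on 16.01.03: 16.02.02.02 not covered. → 24%.
Line C: motorcycle → 16.01; diesel-engined → 16.01.03; g.v.w. 24 t → 16.01.03.02. Scheduled 17%. Valdor agreement on 16.01.03: CTH met → 13% available; preferential 13%. → 13%.
Sum: 29% + 24% + 13% = 66%.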